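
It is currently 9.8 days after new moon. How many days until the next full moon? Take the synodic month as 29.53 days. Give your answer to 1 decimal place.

Full moon occurs at elongation 180°, i.e. at age 29.53 × 180/360 = 14.765 d.
That is 14.765 − 9.8 = 4.965 days ahead.

5.0 days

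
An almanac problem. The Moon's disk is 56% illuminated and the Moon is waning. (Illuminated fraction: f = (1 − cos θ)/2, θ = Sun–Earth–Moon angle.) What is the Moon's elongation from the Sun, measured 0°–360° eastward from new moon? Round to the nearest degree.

cos θ = 1 − 2f = -0.120, giving a principal value of 96.9°.
Waning ⇒ past full, so θ = 360° − 96.9° = 263.1°.

263°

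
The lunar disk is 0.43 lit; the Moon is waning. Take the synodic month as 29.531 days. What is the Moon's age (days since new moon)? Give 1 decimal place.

Invert f = (1 − cos θ)/2 to get cos θ = 1 − 2(0.43) = 0.140, hence θ₀ = arccos 0.140 = 82.0°.
Since the Moon is past full (waning), take the reflex angle: θ = 360° − 82.0° = 278.0°.
Age = 29.531 × 278.0°/360° ≈ 22.81 days.

22.8 days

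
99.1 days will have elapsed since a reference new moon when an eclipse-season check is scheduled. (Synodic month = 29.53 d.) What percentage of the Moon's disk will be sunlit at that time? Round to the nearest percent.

81%

99.1 d spans 3 complete synodic months (3 × 29.53 = 88.59 d) plus 10.51 d.
Phase angle: θ = 360°·(10.51 d)/(29.53 d) = 128.1°.
With cos θ = (-0.617), the lit fraction is (1 − (-0.617))/2 ≈ 0.809, so 81%.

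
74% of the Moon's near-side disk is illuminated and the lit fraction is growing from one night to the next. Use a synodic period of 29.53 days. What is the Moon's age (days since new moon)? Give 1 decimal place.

Invert f = (1 − cos θ)/2 to get cos θ = 1 − 2(0.74) = -0.480, hence θ₀ = arccos -0.480 = 118.7°.
Waxing ⇒ before full, so θ = 118.7°.
That fraction of the synodic month is 118.7/360 × 29.53 d ≈ 9.74 d.

9.7 days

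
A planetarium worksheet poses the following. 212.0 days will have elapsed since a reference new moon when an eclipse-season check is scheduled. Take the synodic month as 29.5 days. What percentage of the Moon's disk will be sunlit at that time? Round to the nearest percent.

31%

Reduce mod P: 212.0 − 7×29.5 = 5.50 d into the current lunation.
Elongation θ = 360° × 5.50/29.5 ≈ 67.1°.
cos 67.1° = 0.389, so f = (1 − 0.389)/2 = 0.306, so 31%.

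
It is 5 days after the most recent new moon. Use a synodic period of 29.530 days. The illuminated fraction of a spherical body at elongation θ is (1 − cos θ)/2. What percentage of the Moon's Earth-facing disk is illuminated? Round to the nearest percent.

26%

The Moon has covered 5/29.530 of its cycle, so θ ≈ 360° × 5/29.530 = 61.0°.
Illuminated fraction = (1 − cos 61.0°)/2 = (1 − 0.485)/2 ≈ 0.257, so 26%.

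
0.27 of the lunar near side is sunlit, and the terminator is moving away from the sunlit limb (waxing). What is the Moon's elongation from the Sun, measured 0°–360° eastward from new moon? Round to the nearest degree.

Invert f = (1 − cos θ)/2 to get cos θ = 1 − 2(0.27) = 0.460, hence θ₀ = arccos 0.460 = 62.6°.
Waxing ⇒ before full, so θ = 62.6°.

63°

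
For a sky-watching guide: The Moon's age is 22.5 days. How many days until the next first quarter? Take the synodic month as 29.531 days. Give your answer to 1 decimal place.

First quarter occurs at elongation 90°, i.e. at age 29.531 × 90/360 = 7.383 d.
This lunation's first quarter (7.383 d) has passed, so add one period: 36.914 − 22.5 = 14.414 days.

14.4 days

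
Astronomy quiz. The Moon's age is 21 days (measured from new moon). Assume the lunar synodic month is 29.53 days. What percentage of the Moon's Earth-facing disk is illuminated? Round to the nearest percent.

62%

Elongation θ = 360° × 21/29.53 ≈ 256.0°.
With cos θ = (-0.242), the lit fraction is (1 − (-0.242))/2 ≈ 0.621, so 62%.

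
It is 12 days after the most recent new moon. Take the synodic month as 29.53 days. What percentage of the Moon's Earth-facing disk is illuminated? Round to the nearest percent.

92%

Elongation θ = 360° × 12/29.53 ≈ 146.3°.
Illuminated fraction = (1 − cos 146.3°)/2 = (1 − (-0.832))/2 ≈ 0.916, so 92%.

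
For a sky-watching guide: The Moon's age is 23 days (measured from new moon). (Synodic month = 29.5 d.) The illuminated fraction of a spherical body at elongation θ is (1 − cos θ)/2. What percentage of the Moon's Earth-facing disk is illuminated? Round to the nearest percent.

The Moon has covered 23/29.5 of its cycle, so θ ≈ 360° × 23/29.5 = 280.7°.
Illuminated fraction = (1 − cos 280.7°)/2 = (1 − 0.185)/2 ≈ 0.407, so 41%.

41%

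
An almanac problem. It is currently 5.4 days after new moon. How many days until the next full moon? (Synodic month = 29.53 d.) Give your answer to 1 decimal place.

9.4 days

Full moon occurs at elongation 180°, i.e. at age 29.53 × 180/360 = 14.765 d.
So 9.365 days remain (14.765 − 5.4).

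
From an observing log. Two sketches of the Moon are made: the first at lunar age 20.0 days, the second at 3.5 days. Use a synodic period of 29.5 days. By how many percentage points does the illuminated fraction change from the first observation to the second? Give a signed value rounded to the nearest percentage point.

-59 percentage points

First observation: θ = 360°·20.0/29.5 = 244.1°, so f = 0.719.
Second observation: θ = 42.7°, f = 0.133.
Δf = 0.133 − 0.719 = -0.586, i.e. -59 pp.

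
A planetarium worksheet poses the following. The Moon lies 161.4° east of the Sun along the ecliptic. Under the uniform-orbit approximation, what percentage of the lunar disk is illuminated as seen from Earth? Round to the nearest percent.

97%

cos 161.4° = (-0.948), so f = (1 − (-0.948))/2 = 0.974, i.e. 97%.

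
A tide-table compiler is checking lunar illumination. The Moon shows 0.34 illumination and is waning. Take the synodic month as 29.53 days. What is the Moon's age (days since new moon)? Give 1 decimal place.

23.7 days

Invert f = (1 − cos θ)/2 to get cos θ = 1 − 2(0.34) = 0.320, hence θ₀ = arccos 0.320 = 71.3°.
A waning Moon lies in 180°–360°, so θ = 360° − 71.3° = 288.7°.
That fraction of the synodic month is 288.7/360 × 29.53 d ≈ 23.68 d.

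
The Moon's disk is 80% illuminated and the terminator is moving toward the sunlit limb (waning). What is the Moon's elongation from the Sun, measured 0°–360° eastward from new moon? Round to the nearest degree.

From f = (1 − cos θ)/2: cos θ = 1 − 2×0.80 = -0.600; arccos → 126.9°.
A waning Moon lies in 180°–360°, so θ = 360° − 126.9° = 233.1°.

233°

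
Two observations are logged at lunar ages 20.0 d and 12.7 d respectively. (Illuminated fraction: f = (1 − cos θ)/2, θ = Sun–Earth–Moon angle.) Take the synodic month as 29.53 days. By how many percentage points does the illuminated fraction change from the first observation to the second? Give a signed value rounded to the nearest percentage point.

+23 pp

θ₁ = 360° × 20.0/29.53 = 243.8°, f₁ = (1 − cos θ₁)/2 = 0.721.
θ₂ = 360° × 12.7/29.53 = 154.8°, f₂ = (1 − cos θ₂)/2 = 0.953.
Change = f₂ − f₁ = +0.232 → +23 percentage points.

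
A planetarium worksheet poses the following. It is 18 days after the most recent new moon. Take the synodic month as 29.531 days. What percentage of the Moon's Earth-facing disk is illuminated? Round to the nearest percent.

89%

Elongation θ = 360° × 18/29.531 ≈ 219.4°.
Illuminated fraction = (1 − cos 219.4°)/2 = (1 − (-0.772))/2 ≈ 0.886, so 89%.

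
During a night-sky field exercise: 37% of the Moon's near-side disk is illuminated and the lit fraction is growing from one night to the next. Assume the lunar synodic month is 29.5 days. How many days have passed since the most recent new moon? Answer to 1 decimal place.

From f = (1 − cos θ)/2: cos θ = 1 − 2×0.37 = 0.260; arccos → 74.9°.
Before full moon the principal value applies: θ = 74.9°.
That fraction of the synodic month is 74.9/360 × 29.5 d ≈ 6.14 d.

6.1 days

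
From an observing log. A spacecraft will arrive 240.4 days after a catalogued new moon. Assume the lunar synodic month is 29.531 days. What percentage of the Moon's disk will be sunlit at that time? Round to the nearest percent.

Reduce mod P: 240.4 − 8×29.531 = 4.15 d into the current lunation.
Phase angle: θ = 360°·(4.15 d)/(29.531 d) = 50.6°.
cos 50.6° = 0.635, so f = (1 − 0.635)/2 = 0.183, so 18%.

18%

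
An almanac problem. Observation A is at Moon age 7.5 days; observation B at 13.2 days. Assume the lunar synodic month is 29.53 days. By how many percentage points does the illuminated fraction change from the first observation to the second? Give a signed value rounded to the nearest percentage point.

+46 pp

θ₁ = 360° × 7.5/29.53 = 91.4°, f₁ = (1 − cos θ₁)/2 = 0.512.
θ₂ = 360° × 13.2/29.53 = 160.9°, f₂ = (1 − cos θ₂)/2 = 0.973.
Change = f₂ − f₁ = +0.460 → +46 percentage points.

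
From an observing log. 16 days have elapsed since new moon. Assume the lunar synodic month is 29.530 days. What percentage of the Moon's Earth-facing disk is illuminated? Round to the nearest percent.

98%

The Moon has covered 16/29.530 of its cycle, so θ ≈ 360° × 16/29.530 = 195.1°.
With cos θ = (-0.966), the lit fraction is (1 − (-0.966))/2 ≈ 0.983, so 98%.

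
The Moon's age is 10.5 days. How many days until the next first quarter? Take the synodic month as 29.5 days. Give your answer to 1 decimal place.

26.4 days

First quarter occurs at elongation 90°, i.e. at age 29.5 × 90/360 = 7.375 d.
Already past this cycle's first quarter; the next is at 7.375 + 29.5 = 36.875 d, so 36.875 − 10.5 = 26.375 days.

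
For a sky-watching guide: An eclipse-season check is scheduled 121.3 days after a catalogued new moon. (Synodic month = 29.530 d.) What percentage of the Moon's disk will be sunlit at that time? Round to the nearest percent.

121.3/29.530 = 4.108 lunations, so 4 complete cycles and 3.18 d into the next.
The Moon has covered 3.18/29.530 of its cycle, so θ ≈ 360° × 3.18/29.530 = 38.8°.
Illuminated fraction = (1 − cos 38.8°)/2 = (1 − 0.780)/2 ≈ 0.110, so 11%.

11%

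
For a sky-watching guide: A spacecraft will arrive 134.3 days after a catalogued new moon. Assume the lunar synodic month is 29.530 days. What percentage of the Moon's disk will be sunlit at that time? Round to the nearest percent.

98%

Reduce mod P: 134.3 − 4×29.530 = 16.18 d into the current lunation.
The Moon has covered 16.18/29.530 of its cycle, so θ ≈ 360° × 16.18/29.530 = 197.3°.
With cos θ = (-0.955), the lit fraction is (1 − (-0.955))/2 ≈ 0.978, so 98%.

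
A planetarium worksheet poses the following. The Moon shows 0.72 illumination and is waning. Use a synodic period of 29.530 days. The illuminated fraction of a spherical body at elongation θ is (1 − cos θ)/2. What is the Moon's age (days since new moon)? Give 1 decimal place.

20.0 days

From f = (1 − cos θ)/2: cos θ = 1 − 2×0.72 = -0.440; arccos → 116.1°.
Waning ⇒ past full, so θ = 360° − 116.1° = 243.9°.
That fraction of the synodic month is 243.9/360 × 29.530 d ≈ 20.01 d.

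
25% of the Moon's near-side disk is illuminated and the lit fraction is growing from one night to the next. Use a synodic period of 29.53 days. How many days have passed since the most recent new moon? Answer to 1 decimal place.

Invert f = (1 − cos θ)/2 to get cos θ = 1 − 2(0.25) = 0.500, hence θ₀ = arccos 0.500 = 60.0°.
Before full moon the principal value applies: θ = 60.0°.
Age = 29.53 × 60.0°/360° ≈ 4.92 days.

4.9 days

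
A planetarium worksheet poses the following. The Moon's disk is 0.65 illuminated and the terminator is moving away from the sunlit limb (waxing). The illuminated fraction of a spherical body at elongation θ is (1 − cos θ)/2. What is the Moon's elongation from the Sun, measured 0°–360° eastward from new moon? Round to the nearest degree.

107°

Invert f = (1 − cos θ)/2 to get cos θ = 1 − 2(0.65) = -0.300, hence θ₀ = arccos -0.300 = 107.5°.
The Moon is waxing (0°–180°), so θ = 107.5° directly.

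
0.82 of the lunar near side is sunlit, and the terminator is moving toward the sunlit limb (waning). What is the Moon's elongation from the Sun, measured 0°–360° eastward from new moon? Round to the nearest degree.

230°

Invert f = (1 − cos θ)/2 to get cos θ = 1 − 2(0.82) = -0.640, hence θ₀ = arccos -0.640 = 129.8°.
A waning Moon lies in 180°–360°, so θ = 360° − 129.8° = 230.2°.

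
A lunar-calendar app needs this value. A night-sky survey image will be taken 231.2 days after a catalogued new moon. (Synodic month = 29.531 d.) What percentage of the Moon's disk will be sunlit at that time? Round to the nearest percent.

231.2/29.531 = 7.829 lunations, so 7 complete cycles and 24.48 d into the next.
Phase angle: θ = 360°·(24.48 d)/(29.531 d) = 298.5°.
With cos θ = 0.477, the lit fraction is (1 − 0.477)/2 ≈ 0.262, so 26%.

26%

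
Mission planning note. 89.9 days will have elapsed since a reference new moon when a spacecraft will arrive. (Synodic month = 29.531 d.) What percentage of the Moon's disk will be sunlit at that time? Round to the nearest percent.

Reduce mod P: 89.9 − 3×29.531 = 1.31 d into the current lunation.
The Moon has covered 1.31/29.531 of its cycle, so θ ≈ 360° × 1.31/29.531 = 15.9°.
With cos θ = 0.962, the lit fraction is (1 − 0.962)/2 ≈ 0.019, so 2%.

2%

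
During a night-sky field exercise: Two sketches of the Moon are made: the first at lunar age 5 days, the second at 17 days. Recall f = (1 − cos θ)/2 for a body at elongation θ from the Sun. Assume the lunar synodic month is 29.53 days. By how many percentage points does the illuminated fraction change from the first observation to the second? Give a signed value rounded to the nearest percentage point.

+69 percentage points

θ₁ = 360° × 5/29.53 = 61.0°, f₁ = (1 − cos θ₁)/2 = 0.257.
θ₂ = 360° × 17/29.53 = 207.2°, f₂ = (1 − cos θ₂)/2 = 0.945.
Change = f₂ − f₁ = +0.687 → +69 percentage points.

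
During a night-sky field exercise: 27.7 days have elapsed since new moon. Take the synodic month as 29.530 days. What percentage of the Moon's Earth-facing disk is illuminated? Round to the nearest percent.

4%

Phase angle: θ = 360°·(27.7 d)/(29.530 d) = 337.7°.
Illuminated fraction = (1 − cos 337.7°)/2 = (1 − 0.925)/2 ≈ 0.037, so 4%.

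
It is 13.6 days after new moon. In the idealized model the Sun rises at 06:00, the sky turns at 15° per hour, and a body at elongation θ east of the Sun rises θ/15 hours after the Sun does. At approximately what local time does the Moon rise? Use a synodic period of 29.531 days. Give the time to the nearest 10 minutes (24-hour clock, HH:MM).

17:00

Phase angle: θ = 360°·(13.6 d)/(29.531 d) = 165.8°.
Delay after the Sun = 165.8° / (15°/h) ≈ 11.05 h.
06:00 + 11.053 h ≈ 17:03 → 17:00 to the nearest ten minutes.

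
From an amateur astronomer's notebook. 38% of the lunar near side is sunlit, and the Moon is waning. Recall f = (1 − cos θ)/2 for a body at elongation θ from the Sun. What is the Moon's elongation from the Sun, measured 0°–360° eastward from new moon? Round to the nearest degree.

284°

cos θ = 1 − 2f = 0.240, giving a principal value of 76.1°.
Since the Moon is past full (waning), take the reflex angle: θ = 360° − 76.1° = 283.9°.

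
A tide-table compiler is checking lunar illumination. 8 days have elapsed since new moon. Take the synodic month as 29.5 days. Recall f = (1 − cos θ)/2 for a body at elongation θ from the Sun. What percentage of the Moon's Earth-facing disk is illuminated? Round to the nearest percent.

57%

Elongation θ = 360° × 8/29.5 ≈ 97.6°.
With cos θ = (-0.133), the lit fraction is (1 − (-0.133))/2 ≈ 0.566, so 57%.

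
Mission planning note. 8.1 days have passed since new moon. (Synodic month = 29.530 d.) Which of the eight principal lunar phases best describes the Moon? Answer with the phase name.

θ ≈ 360° × 8.1/29.530 = 99°, which falls in the first quarter sector.

first quarter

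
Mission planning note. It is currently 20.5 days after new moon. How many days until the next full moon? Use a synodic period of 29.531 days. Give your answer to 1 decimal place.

23.8 days

Full moon is 0.5 of the way through the cycle: age 0.5 × 29.531 = 14.765 d.
This lunation's full moon (14.765 d) has passed, so add one period: 44.296 − 20.5 = 23.796 days.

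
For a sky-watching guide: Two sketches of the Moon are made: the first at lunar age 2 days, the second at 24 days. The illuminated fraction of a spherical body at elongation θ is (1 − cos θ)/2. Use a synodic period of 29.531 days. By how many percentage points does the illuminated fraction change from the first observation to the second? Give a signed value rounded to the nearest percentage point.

θ₁ = 360° × 2/29.531 = 24.4°, f₁ = (1 − cos θ₁)/2 = 0.045.
θ₂ = 360° × 24/29.531 = 292.6°, f₂ = (1 − cos θ₂)/2 = 0.308.
Change = f₂ − f₁ = +0.263 → +26 percentage points.

+26 pp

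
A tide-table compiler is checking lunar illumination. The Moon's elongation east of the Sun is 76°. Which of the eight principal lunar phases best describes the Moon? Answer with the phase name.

first quarter

76° lies in the first quarter sector of the 8-phase cycle.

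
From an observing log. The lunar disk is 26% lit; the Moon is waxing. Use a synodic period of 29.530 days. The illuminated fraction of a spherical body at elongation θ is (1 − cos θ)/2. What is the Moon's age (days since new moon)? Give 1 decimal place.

5.0 days

From f = (1 − cos θ)/2: cos θ = 1 − 2×0.26 = 0.480; arccos → 61.3°.
The Moon is waxing (0°–180°), so θ = 61.3° directly.
That fraction of the synodic month is 61.3/360 × 29.530 d ≈ 5.03 d.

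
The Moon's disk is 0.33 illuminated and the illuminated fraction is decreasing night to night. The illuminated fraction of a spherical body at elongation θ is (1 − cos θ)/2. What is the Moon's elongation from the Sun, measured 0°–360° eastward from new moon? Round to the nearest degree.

290°

Invert f = (1 − cos θ)/2 to get cos θ = 1 − 2(0.33) = 0.340, hence θ₀ = arccos 0.340 = 70.1°.
A waning Moon lies in 180°–360°, so θ = 360° − 70.1° = 289.9°.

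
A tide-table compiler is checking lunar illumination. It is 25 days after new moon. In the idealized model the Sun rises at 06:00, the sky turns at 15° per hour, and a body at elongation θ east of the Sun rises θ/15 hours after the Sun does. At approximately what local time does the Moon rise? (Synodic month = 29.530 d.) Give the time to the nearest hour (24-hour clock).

Phase angle: θ = 360°·(25 d)/(29.530 d) = 304.8°.
Delay after the Sun = 304.8° / (15°/h) ≈ 20.32 h.
06:00 + 20.32 h ≈ 02:19 → 02:00 to the nearest hour.

02:00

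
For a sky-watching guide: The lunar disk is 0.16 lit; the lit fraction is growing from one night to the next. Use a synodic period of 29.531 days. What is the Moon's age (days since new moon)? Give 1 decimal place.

3.9 days

From f = (1 − cos θ)/2: cos θ = 1 − 2×0.16 = 0.680; arccos → 47.2°.
The Moon is waxing (0°–180°), so θ = 47.2° directly.
Age = 29.531 × 47.2°/360° ≈ 3.87 days.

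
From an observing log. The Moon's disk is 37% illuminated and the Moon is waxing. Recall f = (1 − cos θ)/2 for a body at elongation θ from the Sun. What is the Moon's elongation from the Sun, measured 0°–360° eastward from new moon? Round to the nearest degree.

From f = (1 − cos θ)/2: cos θ = 1 − 2×0.37 = 0.260; arccos → 74.9°.
The Moon is waxing (0°–180°), so θ = 74.9° directly.

75°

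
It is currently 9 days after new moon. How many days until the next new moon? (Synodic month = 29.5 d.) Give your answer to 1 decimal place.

20.5 days

One full lunation from the last new moon is 29.5 d; remaining = 29.5 − 9 = 20.500 d.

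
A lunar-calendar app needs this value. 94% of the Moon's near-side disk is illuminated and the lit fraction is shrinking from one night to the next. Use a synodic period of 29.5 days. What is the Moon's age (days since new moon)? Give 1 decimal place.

From f = (1 − cos θ)/2: cos θ = 1 − 2×0.94 = -0.880; arccos → 151.6°.
Since the Moon is past full (waning), take the reflex angle: θ = 360° − 151.6° = 208.4°.
At 360°/29.5 d per day, 208.4° corresponds to 17.07 days.

17.1 days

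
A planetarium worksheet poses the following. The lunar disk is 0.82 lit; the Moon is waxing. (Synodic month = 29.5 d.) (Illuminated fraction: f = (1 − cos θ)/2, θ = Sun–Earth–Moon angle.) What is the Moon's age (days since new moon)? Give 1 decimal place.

10.6 days

Invert f = (1 − cos θ)/2 to get cos θ = 1 − 2(0.82) = -0.640, hence θ₀ = arccos -0.640 = 129.8°.
Waxing ⇒ before full, so θ = 129.8°.
That fraction of the synodic month is 129.8/360 × 29.5 d ≈ 10.64 d.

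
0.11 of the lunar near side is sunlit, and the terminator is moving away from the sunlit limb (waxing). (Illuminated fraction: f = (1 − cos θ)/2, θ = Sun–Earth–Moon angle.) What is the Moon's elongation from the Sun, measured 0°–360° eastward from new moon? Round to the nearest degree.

Invert f = (1 − cos θ)/2 to get cos θ = 1 − 2(0.11) = 0.780, hence θ₀ = arccos 0.780 = 38.7°.
The Moon is waxing (0°–180°), so θ = 38.7° directly.

39°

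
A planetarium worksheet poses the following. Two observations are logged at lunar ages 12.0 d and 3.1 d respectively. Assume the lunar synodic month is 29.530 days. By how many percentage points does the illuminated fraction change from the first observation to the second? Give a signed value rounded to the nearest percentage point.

θ₁ = 360° × 12.0/29.530 = 146.3°, f₁ = (1 − cos θ₁)/2 = 0.916.
θ₂ = 360° × 3.1/29.530 = 37.8°, f₂ = (1 − cos θ₂)/2 = 0.105.
Change = f₂ − f₁ = -0.811 → -81 percentage points.

-81 percentage points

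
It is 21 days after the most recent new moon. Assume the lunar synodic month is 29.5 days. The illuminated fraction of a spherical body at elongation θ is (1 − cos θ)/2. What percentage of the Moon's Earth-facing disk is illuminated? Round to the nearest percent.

62%

Elongation θ = 360° × 21/29.5 ≈ 256.3°.
With cos θ = (-0.237), the lit fraction is (1 − (-0.237))/2 ≈ 0.619, so 62%.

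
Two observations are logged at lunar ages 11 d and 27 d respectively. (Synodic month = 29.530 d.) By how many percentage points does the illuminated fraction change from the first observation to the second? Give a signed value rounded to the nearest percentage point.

First observation: θ = 360°·11/29.530 = 134.1°, so f = 0.848.
Second observation: θ = 329.2°, f = 0.071.
Δf = 0.071 − 0.848 = -0.777, i.e. -78 pp.

-78 percentage points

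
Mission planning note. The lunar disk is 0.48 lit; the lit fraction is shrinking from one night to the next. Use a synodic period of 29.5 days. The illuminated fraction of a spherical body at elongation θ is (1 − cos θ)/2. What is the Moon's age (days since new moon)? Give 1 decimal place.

Invert f = (1 − cos θ)/2 to get cos θ = 1 − 2(0.48) = 0.040, hence θ₀ = arccos 0.040 = 87.7°.
Waning ⇒ past full, so θ = 360° − 87.7° = 272.3°.
At 360°/29.5 d per day, 272.3° corresponds to 22.31 days.

22.3 days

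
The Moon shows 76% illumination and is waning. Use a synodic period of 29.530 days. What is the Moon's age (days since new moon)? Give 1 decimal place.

19.6 days

cos θ = 1 − 2f = -0.520, giving a principal value of 121.3°.
Waning ⇒ past full, so θ = 360° − 121.3° = 238.7°.
That fraction of the synodic month is 238.7/360 × 29.530 d ≈ 19.58 d.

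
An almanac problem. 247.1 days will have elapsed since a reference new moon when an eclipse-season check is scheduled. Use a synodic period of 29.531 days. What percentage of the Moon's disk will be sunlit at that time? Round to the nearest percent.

84%

247.1 d spans 8 complete synodic months (8 × 29.531 = 236.25 d) plus 10.85 d.
The Moon has covered 10.85/29.531 of its cycle, so θ ≈ 360° × 10.85/29.531 = 132.3°.
With cos θ = (-0.673), the lit fraction is (1 − (-0.673))/2 ≈ 0.836, so 84%.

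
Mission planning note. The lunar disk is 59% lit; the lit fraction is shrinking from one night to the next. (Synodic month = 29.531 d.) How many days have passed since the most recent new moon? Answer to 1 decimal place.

21.3 days

From f = (1 − cos θ)/2: cos θ = 1 − 2×0.59 = -0.180; arccos → 100.4°.
Since the Moon is past full (waning), take the reflex angle: θ = 360° − 100.4° = 259.6°.
At 360°/29.531 d per day, 259.6° corresponds to 21.30 days.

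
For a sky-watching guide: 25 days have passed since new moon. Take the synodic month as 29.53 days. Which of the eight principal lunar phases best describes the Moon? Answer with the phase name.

waning crescent

At 25/29.53 of the cycle, θ ≈ 305° — the waning crescent range.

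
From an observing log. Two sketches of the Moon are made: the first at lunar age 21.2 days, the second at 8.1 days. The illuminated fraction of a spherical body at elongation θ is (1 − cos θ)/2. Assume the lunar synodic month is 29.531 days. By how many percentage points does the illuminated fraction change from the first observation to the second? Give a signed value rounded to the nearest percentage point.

First observation: θ = 360°·21.2/29.531 = 258.4°, so f = 0.600.
Second observation: θ = 98.7°, f = 0.576.
Δf = 0.576 − 0.600 = -0.024, i.e. -2 pp.

-2 pp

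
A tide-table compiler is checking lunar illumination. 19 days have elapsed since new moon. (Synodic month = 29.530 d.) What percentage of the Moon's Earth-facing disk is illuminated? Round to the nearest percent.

The Moon has covered 19/29.530 of its cycle, so θ ≈ 360° × 19/29.530 = 231.6°.
cos 231.6° = (-0.621), so f = (1 − (-0.621))/2 = 0.810, so 81%.

81%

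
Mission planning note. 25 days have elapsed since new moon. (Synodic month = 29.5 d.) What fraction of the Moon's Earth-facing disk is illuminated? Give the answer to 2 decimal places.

Phase angle: θ = 360°·(25 d)/(29.5 d) = 305.1°.
Illuminated fraction = (1 − cos 305.1°)/2 = (1 − 0.575)/2 ≈ 0.213.

0.21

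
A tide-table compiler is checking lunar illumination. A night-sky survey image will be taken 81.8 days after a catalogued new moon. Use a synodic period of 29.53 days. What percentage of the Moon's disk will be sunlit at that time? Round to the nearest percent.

44%

81.8/29.53 = 2.770 lunations, so 2 complete cycles and 22.74 d into the next.
Elongation θ = 360° × 22.74/29.53 ≈ 277.2°.
cos 277.2° = 0.126, so f = (1 − 0.126)/2 = 0.437, so 44%.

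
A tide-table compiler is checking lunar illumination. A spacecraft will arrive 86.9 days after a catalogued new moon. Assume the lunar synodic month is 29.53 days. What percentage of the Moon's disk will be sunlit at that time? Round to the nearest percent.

3%

Reduce mod P: 86.9 − 2×29.53 = 27.84 d into the current lunation.
Phase angle: θ = 360°·(27.84 d)/(29.53 d) = 339.4°.
Illuminated fraction = (1 − cos 339.4°)/2 = (1 − 0.936)/2 ≈ 0.032, so 3%.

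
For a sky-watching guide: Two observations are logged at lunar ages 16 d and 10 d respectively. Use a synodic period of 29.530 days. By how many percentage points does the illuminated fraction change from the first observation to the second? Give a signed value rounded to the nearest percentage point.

θ₁ = 360° × 16/29.530 = 195.1°, f₁ = (1 − cos θ₁)/2 = 0.983.
θ₂ = 360° × 10/29.530 = 121.9°, f₂ = (1 − cos θ₂)/2 = 0.764.
Change = f₂ − f₁ = -0.219 → -22 percentage points.

-22 percentage points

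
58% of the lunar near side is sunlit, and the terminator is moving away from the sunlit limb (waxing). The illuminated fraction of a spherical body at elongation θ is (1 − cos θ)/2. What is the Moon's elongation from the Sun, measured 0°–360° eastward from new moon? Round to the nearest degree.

Invert f = (1 − cos θ)/2 to get cos θ = 1 − 2(0.58) = -0.160, hence θ₀ = arccos -0.160 = 99.2°.
The Moon is waxing (0°–180°), so θ = 99.2° directly.

99°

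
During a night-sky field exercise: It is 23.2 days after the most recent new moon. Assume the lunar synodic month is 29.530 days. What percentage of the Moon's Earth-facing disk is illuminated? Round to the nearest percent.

39%

Elongation θ = 360° × 23.2/29.530 ≈ 282.8°.
Illuminated fraction = (1 − cos 282.8°)/2 = (1 − 0.222)/2 ≈ 0.389, so 39%.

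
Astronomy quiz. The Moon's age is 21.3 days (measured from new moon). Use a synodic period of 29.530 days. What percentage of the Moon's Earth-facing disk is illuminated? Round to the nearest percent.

59%

Elongation θ = 360° × 21.3/29.530 ≈ 259.7°.
Illuminated fraction = (1 − cos 259.7°)/2 = (1 − (-0.179))/2 ≈ 0.590, so 59%.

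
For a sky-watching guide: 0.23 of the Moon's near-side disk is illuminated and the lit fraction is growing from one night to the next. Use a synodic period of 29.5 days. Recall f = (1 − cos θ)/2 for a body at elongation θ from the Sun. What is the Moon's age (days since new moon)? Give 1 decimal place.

4.7 days

Invert f = (1 − cos θ)/2 to get cos θ = 1 − 2(0.23) = 0.540, hence θ₀ = arccos 0.540 = 57.3°.
Before full moon the principal value applies: θ = 57.3°.
Age = 29.5 × 57.3°/360° ≈ 4.70 days.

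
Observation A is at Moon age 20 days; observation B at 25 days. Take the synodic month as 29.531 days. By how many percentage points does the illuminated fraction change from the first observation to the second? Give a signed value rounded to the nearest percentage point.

First observation: θ = 360°·20/29.531 = 243.8°, so f = 0.721.
Second observation: θ = 304.8°, f = 0.215.
Δf = 0.215 − 0.721 = -0.506, i.e. -51 pp.

-51 percentage points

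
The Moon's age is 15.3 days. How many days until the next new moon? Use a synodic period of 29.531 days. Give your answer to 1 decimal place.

One full lunation from the last new moon is 29.531 d; remaining = 29.531 − 15.3 = 14.231 d.

14.2 days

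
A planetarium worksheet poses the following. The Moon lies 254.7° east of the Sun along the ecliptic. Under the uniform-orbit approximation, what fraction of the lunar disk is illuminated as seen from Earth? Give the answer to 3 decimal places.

cos 254.7° = (-0.264), so f = (1 − (-0.264))/2 = 0.632.

0.632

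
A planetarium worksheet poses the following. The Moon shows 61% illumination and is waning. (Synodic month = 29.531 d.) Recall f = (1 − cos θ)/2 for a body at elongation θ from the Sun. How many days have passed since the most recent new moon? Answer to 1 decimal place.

21.1 days

Invert f = (1 − cos θ)/2 to get cos θ = 1 − 2(0.61) = -0.220, hence θ₀ = arccos -0.220 = 102.7°.
A waning Moon lies in 180°–360°, so θ = 360° − 102.7° = 257.3°.
That fraction of the synodic month is 257.3/360 × 29.531 d ≈ 21.11 d.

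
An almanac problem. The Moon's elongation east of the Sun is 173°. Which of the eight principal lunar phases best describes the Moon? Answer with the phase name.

173° lies in the full moon sector of the 8-phase cycle.

full moon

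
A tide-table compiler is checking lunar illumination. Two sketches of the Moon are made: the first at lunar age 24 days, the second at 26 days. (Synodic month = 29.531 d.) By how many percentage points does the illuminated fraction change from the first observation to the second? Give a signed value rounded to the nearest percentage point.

First observation: θ = 360°·24/29.531 = 292.6°, so f = 0.308.
Second observation: θ = 317.0°, f = 0.135.
Δf = 0.135 − 0.308 = -0.173, i.e. -17 pp.

-17 percentage points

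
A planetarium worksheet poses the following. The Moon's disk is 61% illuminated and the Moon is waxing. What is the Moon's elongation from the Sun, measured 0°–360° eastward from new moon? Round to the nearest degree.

103°

From f = (1 − cos θ)/2: cos θ = 1 − 2×0.61 = -0.220; arccos → 102.7°.
The Moon is waxing (0°–180°), so θ = 102.7° directly.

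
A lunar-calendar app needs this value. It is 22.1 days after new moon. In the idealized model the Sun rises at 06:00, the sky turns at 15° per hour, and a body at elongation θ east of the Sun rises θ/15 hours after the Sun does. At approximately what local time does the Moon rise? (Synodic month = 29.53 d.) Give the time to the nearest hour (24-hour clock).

00:00

The Moon has covered 22.1/29.53 of its cycle, so θ ≈ 360° × 22.1/29.53 = 269.4°.
The Moon trails the Sun by θ/15 = 269.4/15 ≈ 17.96 hours.
06:00 + 17.96 h ≈ 23:58 → 00:00 to the nearest hour.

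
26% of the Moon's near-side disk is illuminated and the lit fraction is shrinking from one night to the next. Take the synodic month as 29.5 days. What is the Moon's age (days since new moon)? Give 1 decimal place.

cos θ = 1 − 2f = 0.480, giving a principal value of 61.3°.
Waning ⇒ past full, so θ = 360° − 61.3° = 298.7°.
Age = 29.5 × 298.7°/360° ≈ 24.48 days.

24.5 days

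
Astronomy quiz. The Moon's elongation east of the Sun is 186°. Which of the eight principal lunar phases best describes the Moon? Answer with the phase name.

The full moon sector spans roughly 158°–202°; 186° falls inside it.

full moon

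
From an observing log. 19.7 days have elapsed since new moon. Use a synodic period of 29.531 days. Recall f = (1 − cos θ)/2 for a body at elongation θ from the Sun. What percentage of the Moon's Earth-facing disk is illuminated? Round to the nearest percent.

75%

The Moon has covered 19.7/29.531 of its cycle, so θ ≈ 360° × 19.7/29.531 = 240.2°.
cos 240.2° = (-0.498), so f = (1 − (-0.498))/2 = 0.749, so 75%.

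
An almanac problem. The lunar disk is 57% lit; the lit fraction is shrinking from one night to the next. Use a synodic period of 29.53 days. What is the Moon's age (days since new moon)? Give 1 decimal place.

Invert f = (1 − cos θ)/2 to get cos θ = 1 − 2(0.57) = -0.140, hence θ₀ = arccos -0.140 = 98.0°.
Since the Moon is past full (waning), take the reflex angle: θ = 360° − 98.0° = 262.0°.
At 360°/29.53 d per day, 262.0° corresponds to 21.49 days.

21.5 days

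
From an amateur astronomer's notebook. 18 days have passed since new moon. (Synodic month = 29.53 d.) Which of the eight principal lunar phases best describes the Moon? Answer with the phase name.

At 18/29.53 of the cycle, θ ≈ 219° — the waning gibbous range.

waning gibbous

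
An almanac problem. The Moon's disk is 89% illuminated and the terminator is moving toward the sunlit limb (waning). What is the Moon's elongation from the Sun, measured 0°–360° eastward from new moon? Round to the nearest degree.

219°

Invert f = (1 − cos θ)/2 to get cos θ = 1 − 2(0.89) = -0.780, hence θ₀ = arccos -0.780 = 141.3°.
Since the Moon is past full (waning), take the reflex angle: θ = 360° − 141.3° = 218.7°.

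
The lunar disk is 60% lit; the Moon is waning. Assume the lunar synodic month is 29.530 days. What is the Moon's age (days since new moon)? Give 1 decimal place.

From f = (1 − cos θ)/2: cos θ = 1 − 2×0.60 = -0.200; arccos → 101.5°.
A waning Moon lies in 180°–360°, so θ = 360° − 101.5° = 258.5°.
That fraction of the synodic month is 258.5/360 × 29.530 d ≈ 21.20 d.

21.2 days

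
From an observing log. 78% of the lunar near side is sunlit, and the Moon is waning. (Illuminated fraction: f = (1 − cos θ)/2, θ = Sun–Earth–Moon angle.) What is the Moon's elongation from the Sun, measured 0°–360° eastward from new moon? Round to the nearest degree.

236°

Invert f = (1 − cos θ)/2 to get cos θ = 1 − 2(0.78) = -0.560, hence θ₀ = arccos -0.560 = 124.1°.
A waning Moon lies in 180°–360°, so θ = 360° − 124.1° = 235.9°.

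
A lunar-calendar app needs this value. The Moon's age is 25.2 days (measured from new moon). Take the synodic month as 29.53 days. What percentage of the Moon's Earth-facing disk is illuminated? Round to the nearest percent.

Phase angle: θ = 360°·(25.2 d)/(29.53 d) = 307.2°.
With cos θ = 0.605, the lit fraction is (1 − 0.605)/2 ≈ 0.198, so 20%.

20%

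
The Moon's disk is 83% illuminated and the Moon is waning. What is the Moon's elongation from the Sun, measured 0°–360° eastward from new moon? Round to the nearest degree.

Invert f = (1 − cos θ)/2 to get cos θ = 1 − 2(0.83) = -0.660, hence θ₀ = arccos -0.660 = 131.3°.
Since the Moon is past full (waning), take the reflex angle: θ = 360° − 131.3° = 228.7°.

229°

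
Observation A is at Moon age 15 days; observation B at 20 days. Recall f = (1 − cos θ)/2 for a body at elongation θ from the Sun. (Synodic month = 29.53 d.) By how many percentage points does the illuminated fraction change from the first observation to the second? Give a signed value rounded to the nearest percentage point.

-28 percentage points

θ₁ = 360° × 15/29.53 = 182.9°, f₁ = (1 − cos θ₁)/2 = 0.999.
θ₂ = 360° × 20/29.53 = 243.8°, f₂ = (1 − cos θ₂)/2 = 0.721.
Change = f₂ − f₁ = -0.279 → -28 percentage points.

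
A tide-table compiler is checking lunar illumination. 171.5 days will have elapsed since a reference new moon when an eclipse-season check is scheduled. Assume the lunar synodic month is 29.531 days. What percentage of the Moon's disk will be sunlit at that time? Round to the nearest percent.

32%

171.5/29.531 = 5.807 lunations, so 5 complete cycles and 23.84 d into the next.
Phase angle: θ = 360°·(23.84 d)/(29.531 d) = 290.7°.
Illuminated fraction = (1 − cos 290.7°)/2 = (1 − 0.353)/2 ≈ 0.323, so 32%.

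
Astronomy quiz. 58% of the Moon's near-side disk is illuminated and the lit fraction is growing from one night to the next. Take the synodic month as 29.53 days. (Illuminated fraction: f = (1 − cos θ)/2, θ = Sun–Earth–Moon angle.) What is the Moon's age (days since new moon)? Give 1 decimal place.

8.1 days

Invert f = (1 − cos θ)/2 to get cos θ = 1 − 2(0.58) = -0.160, hence θ₀ = arccos -0.160 = 99.2°.
Waxing ⇒ before full, so θ = 99.2°.
That fraction of the synodic month is 99.2/360 × 29.53 d ≈ 8.14 d.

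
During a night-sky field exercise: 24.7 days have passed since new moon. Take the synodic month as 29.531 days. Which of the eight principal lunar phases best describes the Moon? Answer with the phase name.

waning crescent

At 24.7/29.531 of the cycle, θ ≈ 301° — the waning crescent range.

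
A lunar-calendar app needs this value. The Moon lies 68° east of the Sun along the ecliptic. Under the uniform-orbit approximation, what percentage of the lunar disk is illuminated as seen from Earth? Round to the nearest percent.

Half-versine of 68°: (1 − 0.375)/2 = 0.313, i.e. 31%.

31%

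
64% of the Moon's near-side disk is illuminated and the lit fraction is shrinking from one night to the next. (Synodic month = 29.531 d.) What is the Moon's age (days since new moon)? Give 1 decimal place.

cos θ = 1 − 2f = -0.280, giving a principal value of 106.3°.
Waning ⇒ past full, so θ = 360° − 106.3° = 253.7°.
Age = 29.531 × 253.7°/360° ≈ 20.81 days.

20.8 days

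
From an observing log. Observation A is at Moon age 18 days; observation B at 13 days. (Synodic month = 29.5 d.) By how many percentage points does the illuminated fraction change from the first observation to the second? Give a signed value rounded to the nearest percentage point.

θ₁ = 360° × 18/29.5 = 219.7°, f₁ = (1 − cos θ₁)/2 = 0.885.
θ₂ = 360° × 13/29.5 = 158.6°, f₂ = (1 − cos θ₂)/2 = 0.966.
Change = f₂ − f₁ = +0.081 → +8 percentage points.

+8 pp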